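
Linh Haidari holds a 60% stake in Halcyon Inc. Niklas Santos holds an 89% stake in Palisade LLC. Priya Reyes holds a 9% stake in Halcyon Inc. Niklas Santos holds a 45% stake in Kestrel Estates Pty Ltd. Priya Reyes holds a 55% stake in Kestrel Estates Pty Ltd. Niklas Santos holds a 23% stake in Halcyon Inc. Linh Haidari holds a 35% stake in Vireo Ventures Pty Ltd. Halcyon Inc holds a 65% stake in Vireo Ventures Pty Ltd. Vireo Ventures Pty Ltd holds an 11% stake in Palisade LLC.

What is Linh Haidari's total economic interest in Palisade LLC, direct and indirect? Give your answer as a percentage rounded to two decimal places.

Linh reaches Palisade along 2 paths.
Via Halcyon → Vireo: 60% × 65% × 11% = 4.29%.
Via Vireo: 35% × 11% = 3.85%.
Total: 4.29% + 3.85% = 8.14%.

8.14%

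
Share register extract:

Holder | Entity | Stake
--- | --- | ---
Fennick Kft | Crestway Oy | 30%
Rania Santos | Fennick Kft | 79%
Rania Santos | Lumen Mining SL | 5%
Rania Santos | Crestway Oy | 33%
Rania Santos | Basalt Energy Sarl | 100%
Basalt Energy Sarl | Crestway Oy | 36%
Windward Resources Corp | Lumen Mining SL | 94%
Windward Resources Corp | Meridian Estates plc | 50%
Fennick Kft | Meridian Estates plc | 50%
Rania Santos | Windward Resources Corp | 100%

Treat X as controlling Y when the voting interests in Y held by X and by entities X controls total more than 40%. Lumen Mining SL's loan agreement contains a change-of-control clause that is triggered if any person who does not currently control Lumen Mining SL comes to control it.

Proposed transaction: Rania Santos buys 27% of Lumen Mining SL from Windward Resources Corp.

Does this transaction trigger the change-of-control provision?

No

The purchase adds only to Rania's holdings (Windward's stake shrinks), so Rania is the only person who could newly come to control Lumen.
Rania holds 100% of Windward, so Rania controls Windward.
Windward and Rania together hold 94% + 5% = 99% of Lumen, so Rania controls Lumen.
So Rania already controls Lumen before the transaction.
After the purchase, Rania's direct stake in Lumen rises to 5% + 27% = 32%, and Windward's stake falls to 67%.
Rania controlled Lumen already, so this is not a new person acquiring control; every other person's position is unchanged or reduced.
No new person acquires control, so the clause is not triggered.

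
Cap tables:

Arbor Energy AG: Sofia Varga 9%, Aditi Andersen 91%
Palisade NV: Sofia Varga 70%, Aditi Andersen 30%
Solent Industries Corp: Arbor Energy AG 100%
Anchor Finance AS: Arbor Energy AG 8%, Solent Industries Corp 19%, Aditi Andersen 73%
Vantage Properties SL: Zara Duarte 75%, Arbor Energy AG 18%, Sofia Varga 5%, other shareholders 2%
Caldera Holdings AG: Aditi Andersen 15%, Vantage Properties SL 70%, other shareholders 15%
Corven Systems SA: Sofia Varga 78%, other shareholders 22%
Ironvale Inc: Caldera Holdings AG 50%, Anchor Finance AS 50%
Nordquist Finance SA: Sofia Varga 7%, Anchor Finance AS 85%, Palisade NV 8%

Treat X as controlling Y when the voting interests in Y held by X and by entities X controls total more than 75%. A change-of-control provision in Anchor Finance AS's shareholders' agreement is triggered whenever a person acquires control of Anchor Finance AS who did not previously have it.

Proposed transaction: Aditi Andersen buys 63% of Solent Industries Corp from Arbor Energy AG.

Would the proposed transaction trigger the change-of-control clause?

The purchase adds only to Aditi's holdings (Arbor's stake shrinks), so Aditi is the only person who could newly come to control Anchor.
Aditi holds 91% of Arbor, so Aditi controls Arbor.
Arbor holds 100% of Solent, so Aditi controls Solent.
Arbor and Solent and Aditi together hold 8% + 19% + 73% = 100% of Anchor, so Aditi controls Anchor.
So Aditi already controls Anchor before the transaction.
After the purchase, Aditi holds 63% of Solent directly, and Arbor's stake falls to 37%.
Aditi controlled Anchor already, so this is not a new person acquiring control; every other person's position is unchanged or reduced.
No new person acquires control, so the clause is not triggered.

No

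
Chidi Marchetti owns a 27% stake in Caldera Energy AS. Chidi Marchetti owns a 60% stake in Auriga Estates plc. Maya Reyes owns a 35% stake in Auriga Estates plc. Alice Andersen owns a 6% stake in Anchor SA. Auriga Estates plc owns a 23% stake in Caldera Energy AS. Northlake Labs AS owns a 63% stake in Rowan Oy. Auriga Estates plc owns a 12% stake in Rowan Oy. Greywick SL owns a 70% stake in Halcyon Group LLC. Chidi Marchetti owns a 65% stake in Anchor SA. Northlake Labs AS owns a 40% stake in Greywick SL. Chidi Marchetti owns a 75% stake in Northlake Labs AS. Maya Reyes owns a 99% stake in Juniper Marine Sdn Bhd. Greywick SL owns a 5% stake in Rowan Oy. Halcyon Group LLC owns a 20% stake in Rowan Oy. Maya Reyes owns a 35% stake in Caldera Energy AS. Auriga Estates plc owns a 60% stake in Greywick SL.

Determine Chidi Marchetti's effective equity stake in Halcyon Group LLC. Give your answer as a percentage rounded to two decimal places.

46.20%

Chidi reaches Halcyon along 2 paths.
Via Auriga → Greywick: 60% × 60% × 70% = 25.2%.
Via Northlake → Greywick: 75% × 40% × 70% = 21%.
Total: 25.2% + 21% = 46.2%.
Rounded: 46.20%.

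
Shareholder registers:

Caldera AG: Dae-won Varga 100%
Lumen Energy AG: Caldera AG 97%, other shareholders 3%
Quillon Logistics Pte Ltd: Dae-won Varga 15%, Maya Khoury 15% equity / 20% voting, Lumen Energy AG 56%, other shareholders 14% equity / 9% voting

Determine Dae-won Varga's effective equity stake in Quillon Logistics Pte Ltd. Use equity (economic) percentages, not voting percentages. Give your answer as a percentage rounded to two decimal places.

69.32%

Dae-won reaches Quillon along 2 paths.
Direct stake: 15% = 15%.
Via Caldera → Lumen: 100% × 97% × 56% = 54.32%.
Total: 15% + 54.32% = 69.32%.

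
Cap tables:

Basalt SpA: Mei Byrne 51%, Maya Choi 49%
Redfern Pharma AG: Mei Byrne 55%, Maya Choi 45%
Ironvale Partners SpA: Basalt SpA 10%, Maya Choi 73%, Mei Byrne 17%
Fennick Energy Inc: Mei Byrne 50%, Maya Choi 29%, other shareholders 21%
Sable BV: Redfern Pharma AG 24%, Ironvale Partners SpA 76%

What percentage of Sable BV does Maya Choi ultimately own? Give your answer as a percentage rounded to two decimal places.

70.00%

Maya reaches Sable along 3 paths.
Via Redfern: 45% × 24% = 10.8%.
Via Basalt → Ironvale: 49% × 10% × 76% = 3.724%.
Via Ironvale: 73% × 76% = 55.48%.
Total: 10.8% + 3.724% + 55.48% = 70.004%.
Rounded: 70.00%.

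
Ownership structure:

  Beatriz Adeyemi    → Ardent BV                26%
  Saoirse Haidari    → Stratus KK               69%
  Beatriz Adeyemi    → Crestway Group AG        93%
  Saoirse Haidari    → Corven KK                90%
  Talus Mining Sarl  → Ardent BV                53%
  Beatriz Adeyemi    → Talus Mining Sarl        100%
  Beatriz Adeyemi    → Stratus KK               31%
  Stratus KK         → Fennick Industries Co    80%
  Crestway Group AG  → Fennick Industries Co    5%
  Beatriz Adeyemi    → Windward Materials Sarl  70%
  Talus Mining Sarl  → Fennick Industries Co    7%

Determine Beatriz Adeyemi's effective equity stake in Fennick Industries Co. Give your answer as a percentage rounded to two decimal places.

Beatriz reaches Fennick along 3 paths.
Via Crestway: 93% × 5% = 4.65%.
Via Stratus: 31% × 80% = 24.8%.
Via Talus: 100% × 7% = 7%.
Total: 4.65% + 24.8% + 7% = 36.45%.

36.45%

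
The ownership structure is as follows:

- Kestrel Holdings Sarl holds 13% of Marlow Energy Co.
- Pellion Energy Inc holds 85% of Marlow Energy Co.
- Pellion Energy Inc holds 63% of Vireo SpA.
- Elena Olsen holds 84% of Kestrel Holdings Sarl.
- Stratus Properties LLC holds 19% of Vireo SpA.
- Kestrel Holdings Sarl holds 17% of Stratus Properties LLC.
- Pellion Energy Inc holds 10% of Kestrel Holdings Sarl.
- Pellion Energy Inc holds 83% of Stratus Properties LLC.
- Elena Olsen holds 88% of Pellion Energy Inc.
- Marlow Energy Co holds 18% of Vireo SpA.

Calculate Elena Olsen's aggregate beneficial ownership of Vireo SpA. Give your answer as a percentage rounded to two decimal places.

Elena reaches Vireo along 7 paths.
Via Pellion → Marlow: 88% × 85% × 18% = 13.464%.
Via Pellion → Kestrel → Marlow: 88% × 10% × 13% × 18% = 0.20592%.
Via Kestrel → Marlow: 84% × 13% × 18% = 1.9656%.
Via Pellion: 88% × 63% = 55.44%.
Via Pellion → Stratus: 88% × 83% × 19% = 13.8776%.
Via Pellion → Kestrel → Stratus: 88% × 10% × 17% × 19% = 0.28424%.
Via Kestrel → Stratus: 84% × 17% × 19% = 2.7132%.
Total: 13.464% + 0.20592% + 1.9656% + 55.44% + 13.8776% + 0.28424% + 2.7132% = 87.95056%.
Rounded: 87.95%.

87.95%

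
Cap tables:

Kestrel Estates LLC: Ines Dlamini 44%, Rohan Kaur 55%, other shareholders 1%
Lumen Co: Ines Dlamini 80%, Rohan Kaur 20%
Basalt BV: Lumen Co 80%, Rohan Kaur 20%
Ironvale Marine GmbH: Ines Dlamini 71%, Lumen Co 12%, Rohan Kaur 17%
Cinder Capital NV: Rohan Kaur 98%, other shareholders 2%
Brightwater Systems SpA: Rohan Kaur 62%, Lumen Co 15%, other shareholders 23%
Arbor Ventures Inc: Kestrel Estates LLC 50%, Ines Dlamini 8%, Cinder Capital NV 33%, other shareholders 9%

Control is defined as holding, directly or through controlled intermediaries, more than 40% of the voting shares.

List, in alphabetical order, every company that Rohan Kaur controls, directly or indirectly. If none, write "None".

Arbor Ventures Inc, Brightwater Systems SpA, Cinder Capital NV, Kestrel Estates LLC

Rohan holds 55% of Kestrel, so Rohan controls Kestrel.
Rohan holds 98% of Cinder, so Rohan controls Cinder.
Rohan holds 62% of Brightwater, so Rohan controls Brightwater.
Kestrel and Cinder together hold 50% + 33% = 83% of Arbor, so Rohan controls Arbor.
No other company's threshold is met.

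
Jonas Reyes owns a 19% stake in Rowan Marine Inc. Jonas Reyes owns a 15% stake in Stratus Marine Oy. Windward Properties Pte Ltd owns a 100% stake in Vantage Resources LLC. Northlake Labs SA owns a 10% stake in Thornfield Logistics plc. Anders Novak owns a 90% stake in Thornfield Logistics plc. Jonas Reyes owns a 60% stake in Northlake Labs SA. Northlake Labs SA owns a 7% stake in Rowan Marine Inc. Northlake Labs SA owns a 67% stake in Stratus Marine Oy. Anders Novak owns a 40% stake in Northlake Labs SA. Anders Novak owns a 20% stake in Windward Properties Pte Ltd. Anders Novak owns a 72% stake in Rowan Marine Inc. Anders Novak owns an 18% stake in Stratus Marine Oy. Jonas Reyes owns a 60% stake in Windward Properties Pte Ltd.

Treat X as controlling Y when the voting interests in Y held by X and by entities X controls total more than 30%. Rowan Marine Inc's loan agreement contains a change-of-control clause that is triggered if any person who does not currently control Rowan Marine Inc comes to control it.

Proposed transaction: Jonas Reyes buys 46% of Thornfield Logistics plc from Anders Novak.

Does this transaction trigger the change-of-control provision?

The purchase adds only to Jonas's holdings (Anders's stake shrinks), so Jonas is the only person who could newly come to control Rowan.
Jonas holds 60% of Northlake, so Jonas controls Northlake.
Jonas holds 60% of Windward, so Jonas controls Windward.
Northlake and Jonas together hold 67% + 15% = 82% of Stratus, so Jonas controls Stratus.
Windward holds 100% of Vantage, so Jonas controls Vantage.
In Rowan, Jonas's side holds only 7% + 19% = 26%, not > 30%.
So before the transaction, Jonas does not control Rowan.
After the purchase, Jonas holds 46% of Thornfield directly, and Anders's stake falls to 44%.
Northlake and Jonas together hold 10% + 46% = 56% of Thornfield, so Jonas controls Thornfield.
After the transaction, Jonas's side holds 7% + 19% = 26% of Rowan, not > 30%, so Jonas still does not control Rowan.
No new person acquires control, so the clause is not triggered.

No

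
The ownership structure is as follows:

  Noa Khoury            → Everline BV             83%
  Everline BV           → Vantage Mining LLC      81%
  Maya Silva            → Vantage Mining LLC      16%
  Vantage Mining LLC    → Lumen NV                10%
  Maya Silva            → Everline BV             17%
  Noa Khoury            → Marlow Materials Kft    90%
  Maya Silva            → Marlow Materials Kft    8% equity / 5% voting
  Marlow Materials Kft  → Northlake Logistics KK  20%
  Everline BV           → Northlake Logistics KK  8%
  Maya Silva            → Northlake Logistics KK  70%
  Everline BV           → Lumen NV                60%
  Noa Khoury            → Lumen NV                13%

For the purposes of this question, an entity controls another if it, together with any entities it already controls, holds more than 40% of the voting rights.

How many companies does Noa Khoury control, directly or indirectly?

4

Noa holds 83% of Everline, so Noa controls Everline.
Everline holds 81% of Vantage, so Noa controls Vantage.
Noa holds 90% of Marlow, so Noa controls Marlow.
Vantage and Everline and Noa together hold 10% + 60% + 13% = 83% of Lumen, so Noa controls Lumen.
No other company's threshold is met.
Noa controls 4 companies.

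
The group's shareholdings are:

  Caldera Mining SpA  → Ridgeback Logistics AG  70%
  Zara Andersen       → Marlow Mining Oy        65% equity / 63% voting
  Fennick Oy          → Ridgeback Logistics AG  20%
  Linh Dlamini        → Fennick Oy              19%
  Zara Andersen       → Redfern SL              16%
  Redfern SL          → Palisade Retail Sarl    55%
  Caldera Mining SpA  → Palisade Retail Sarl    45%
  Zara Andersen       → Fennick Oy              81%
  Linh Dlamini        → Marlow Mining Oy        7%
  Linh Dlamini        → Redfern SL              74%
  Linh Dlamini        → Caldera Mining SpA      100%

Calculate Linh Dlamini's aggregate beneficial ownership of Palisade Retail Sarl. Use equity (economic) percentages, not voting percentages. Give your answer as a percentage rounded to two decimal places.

Linh reaches Palisade along 2 paths.
Via Redfern: 74% × 55% = 40.7%.
Via Caldera: 100% × 45% = 45%.
Total: 40.7% + 45% = 85.7%.
Rounded: 85.70%.

85.70%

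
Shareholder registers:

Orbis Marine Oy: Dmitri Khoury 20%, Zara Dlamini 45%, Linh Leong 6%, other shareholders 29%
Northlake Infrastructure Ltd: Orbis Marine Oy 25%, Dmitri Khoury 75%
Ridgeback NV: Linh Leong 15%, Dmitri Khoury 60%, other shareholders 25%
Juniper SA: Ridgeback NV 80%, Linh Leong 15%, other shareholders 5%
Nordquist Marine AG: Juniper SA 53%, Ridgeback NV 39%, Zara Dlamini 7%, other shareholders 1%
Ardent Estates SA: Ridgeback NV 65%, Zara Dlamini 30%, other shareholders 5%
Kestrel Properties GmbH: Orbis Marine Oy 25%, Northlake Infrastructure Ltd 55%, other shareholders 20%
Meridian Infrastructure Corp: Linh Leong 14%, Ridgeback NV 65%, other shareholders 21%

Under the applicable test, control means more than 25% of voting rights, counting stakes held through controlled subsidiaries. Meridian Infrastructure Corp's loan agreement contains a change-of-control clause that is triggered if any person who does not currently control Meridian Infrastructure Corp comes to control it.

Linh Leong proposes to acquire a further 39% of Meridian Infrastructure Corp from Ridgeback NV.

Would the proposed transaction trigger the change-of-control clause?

The purchase adds only to Linh's holdings (Ridgeback's stake shrinks), so Linh is the only person who could newly come to control Meridian.
Linh's largest direct stake is 15% in Ridgeback, which does not meet the threshold, so Linh controls no company.
In Meridian, Linh's side holds only 14%, not > 25%.
So before the transaction, Linh does not control Meridian.
After the purchase, Linh's direct stake in Meridian rises to 14% + 39% = 53%, and Ridgeback's stake falls to 26%.
Linh holds 53% of Meridian, so Linh controls Meridian.
Linh did not control Meridian before and does after, so the clause is triggered.

Yes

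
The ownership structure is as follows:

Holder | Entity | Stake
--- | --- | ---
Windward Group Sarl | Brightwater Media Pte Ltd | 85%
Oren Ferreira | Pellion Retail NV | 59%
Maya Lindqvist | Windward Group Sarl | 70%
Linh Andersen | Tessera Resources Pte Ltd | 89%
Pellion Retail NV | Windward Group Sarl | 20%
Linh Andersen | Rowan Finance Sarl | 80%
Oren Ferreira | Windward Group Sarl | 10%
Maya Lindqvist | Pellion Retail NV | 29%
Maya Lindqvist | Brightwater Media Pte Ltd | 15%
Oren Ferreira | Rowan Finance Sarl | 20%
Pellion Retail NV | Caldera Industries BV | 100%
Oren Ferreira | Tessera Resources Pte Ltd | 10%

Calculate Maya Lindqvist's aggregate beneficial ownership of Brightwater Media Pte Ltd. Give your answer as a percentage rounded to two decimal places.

79.43%

Maya reaches Brightwater along 3 paths.
Via Pellion → Windward: 29% × 20% × 85% = 4.93%.
Via Windward: 70% × 85% = 59.5%.
Direct stake: 15% = 15%.
Total: 4.93% + 59.5% + 15% = 79.43%.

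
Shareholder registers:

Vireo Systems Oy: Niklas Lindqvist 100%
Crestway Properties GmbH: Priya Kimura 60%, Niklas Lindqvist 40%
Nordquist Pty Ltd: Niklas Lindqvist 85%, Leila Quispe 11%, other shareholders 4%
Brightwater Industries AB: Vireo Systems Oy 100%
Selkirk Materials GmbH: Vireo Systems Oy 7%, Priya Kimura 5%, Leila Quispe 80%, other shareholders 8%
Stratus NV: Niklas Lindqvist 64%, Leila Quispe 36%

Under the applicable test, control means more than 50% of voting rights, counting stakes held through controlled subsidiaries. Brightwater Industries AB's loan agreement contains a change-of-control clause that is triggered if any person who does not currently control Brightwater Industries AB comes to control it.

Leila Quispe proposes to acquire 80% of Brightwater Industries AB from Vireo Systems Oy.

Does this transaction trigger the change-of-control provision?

Yes

The purchase adds only to Leila's holdings (Vireo's stake shrinks), so Leila is the only person who could newly come to control Brightwater.
Leila holds 80% of Selkirk, so Leila controls Selkirk.
Neither Leila nor any entity Leila controls holds any voting interest in Brightwater.
So before the transaction, Leila does not control Brightwater.
After the purchase, Leila holds 80% of Brightwater directly, and Vireo's stake falls to 20%.
Leila holds 80% of Brightwater, so Leila controls Brightwater.
Leila did not control Brightwater before and does after, so the clause is triggered.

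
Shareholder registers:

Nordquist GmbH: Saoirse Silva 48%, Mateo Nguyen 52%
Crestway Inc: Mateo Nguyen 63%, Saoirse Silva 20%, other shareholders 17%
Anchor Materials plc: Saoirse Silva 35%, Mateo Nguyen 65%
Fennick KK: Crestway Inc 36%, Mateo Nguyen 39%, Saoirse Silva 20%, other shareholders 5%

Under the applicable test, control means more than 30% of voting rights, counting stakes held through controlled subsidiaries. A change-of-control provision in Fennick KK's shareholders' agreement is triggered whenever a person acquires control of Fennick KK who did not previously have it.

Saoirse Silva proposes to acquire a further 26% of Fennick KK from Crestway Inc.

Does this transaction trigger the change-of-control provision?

The purchase adds only to Saoirse's holdings (Crestway's stake shrinks), so Saoirse is the only person who could newly come to control Fennick.
Saoirse holds 48% of Nordquist, so Saoirse controls Nordquist.
Saoirse holds 35% of Anchor, so Saoirse controls Anchor.
In Fennick, Saoirse's side holds only 20%, not > 30%.
So before the transaction, Saoirse does not control Fennick.
After the purchase, Saoirse's direct stake in Fennick rises to 20% + 26% = 46%, and Crestway's stake falls to 10%.
Saoirse holds 46% of Fennick, so Saoirse controls Fennick.
Saoirse did not control Fennick before and does after, so the clause is triggered.

Yes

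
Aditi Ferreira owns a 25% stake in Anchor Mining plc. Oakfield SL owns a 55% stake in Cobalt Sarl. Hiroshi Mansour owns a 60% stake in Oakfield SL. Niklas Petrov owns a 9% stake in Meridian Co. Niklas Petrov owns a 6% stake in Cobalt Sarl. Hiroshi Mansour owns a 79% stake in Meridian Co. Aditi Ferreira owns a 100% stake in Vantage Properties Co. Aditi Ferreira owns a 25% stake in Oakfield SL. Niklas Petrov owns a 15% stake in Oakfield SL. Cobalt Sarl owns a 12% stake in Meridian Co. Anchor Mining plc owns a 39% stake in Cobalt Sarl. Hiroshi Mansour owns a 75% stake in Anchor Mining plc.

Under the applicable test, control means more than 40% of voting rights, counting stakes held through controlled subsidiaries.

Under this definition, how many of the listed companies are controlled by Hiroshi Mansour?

4

Hiroshi holds 75% of Anchor, so Hiroshi controls Anchor.
Hiroshi holds 60% of Oakfield, so Hiroshi controls Oakfield.
Anchor and Oakfield together hold 39% + 55% = 94% of Cobalt, so Hiroshi controls Cobalt.
Hiroshi and Cobalt together hold 79% + 12% = 91% of Meridian, so Hiroshi controls Meridian.
No other company's threshold is met.
Hiroshi controls 4 companies.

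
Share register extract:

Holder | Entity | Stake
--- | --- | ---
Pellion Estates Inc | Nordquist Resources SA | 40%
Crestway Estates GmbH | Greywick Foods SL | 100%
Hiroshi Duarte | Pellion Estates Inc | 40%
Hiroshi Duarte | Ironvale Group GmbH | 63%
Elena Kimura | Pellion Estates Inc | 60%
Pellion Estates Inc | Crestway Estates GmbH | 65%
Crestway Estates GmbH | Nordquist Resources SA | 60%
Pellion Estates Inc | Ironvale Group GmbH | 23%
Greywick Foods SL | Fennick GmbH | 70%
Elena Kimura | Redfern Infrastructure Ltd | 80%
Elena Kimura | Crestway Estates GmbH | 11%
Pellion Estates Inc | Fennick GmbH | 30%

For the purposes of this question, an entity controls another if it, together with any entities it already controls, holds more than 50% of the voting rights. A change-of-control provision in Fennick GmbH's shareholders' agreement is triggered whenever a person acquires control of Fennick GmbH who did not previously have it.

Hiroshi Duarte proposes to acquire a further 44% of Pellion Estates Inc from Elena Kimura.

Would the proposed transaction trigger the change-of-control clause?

The purchase adds only to Hiroshi's holdings (Elena's stake shrinks), so Hiroshi is the only person who could newly come to control Fennick.
Hiroshi holds 63% of Ironvale, so Hiroshi controls Ironvale.
Neither Hiroshi nor any entity Hiroshi controls holds any voting interest in Fennick.
So before the transaction, Hiroshi does not control Fennick.
After the purchase, Hiroshi's direct stake in Pellion rises to 40% + 44% = 84%, and Elena's stake falls to 16%.
Hiroshi holds 84% of Pellion, so Hiroshi controls Pellion.
Pellion holds 65% of Crestway, so Hiroshi controls Crestway.
Crestway holds 100% of Greywick, so Hiroshi controls Greywick.
Greywick and Pellion together hold 70% + 30% = 100% of Fennick, so Hiroshi controls Fennick.
Hiroshi did not control Fennick before and does after, so the clause is triggered.

Yes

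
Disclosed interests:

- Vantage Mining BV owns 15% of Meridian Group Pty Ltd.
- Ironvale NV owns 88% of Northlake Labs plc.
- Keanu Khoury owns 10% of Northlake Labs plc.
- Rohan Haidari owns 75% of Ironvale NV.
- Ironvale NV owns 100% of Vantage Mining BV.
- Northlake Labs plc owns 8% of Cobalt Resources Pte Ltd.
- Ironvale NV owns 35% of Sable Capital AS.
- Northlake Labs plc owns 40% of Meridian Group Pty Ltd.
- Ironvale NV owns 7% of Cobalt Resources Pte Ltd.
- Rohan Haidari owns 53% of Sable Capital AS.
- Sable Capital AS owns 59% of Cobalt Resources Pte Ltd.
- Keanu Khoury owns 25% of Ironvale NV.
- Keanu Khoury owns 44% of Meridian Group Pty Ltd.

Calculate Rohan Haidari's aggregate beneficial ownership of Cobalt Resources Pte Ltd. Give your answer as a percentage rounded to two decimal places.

Rohan reaches Cobalt along 4 paths.
Via Ironvale → Sable: 75% × 35% × 59% = 15.4875%.
Via Sable: 53% × 59% = 31.27%.
Via Ironvale: 75% × 7% = 5.25%.
Via Ironvale → Northlake: 75% × 88% × 8% = 5.28%.
Total: 15.4875% + 31.27% + 5.25% + 5.28% = 57.2875%.
Rounded: 57.29%.

57.29%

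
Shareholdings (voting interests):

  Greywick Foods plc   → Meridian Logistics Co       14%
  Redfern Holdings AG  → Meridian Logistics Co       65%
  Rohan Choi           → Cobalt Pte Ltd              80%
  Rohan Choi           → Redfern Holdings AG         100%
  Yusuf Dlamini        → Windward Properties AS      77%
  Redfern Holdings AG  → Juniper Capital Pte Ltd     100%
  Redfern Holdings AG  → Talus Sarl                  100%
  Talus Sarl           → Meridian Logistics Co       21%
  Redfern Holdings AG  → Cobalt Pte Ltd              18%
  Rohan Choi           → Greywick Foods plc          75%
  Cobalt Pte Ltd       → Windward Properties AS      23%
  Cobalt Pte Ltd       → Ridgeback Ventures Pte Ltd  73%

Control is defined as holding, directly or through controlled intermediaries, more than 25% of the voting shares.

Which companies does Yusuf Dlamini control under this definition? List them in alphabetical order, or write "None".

Yusuf holds 77% of Windward, so Yusuf controls Windward.
No other company's threshold is met.

Windward Properties AS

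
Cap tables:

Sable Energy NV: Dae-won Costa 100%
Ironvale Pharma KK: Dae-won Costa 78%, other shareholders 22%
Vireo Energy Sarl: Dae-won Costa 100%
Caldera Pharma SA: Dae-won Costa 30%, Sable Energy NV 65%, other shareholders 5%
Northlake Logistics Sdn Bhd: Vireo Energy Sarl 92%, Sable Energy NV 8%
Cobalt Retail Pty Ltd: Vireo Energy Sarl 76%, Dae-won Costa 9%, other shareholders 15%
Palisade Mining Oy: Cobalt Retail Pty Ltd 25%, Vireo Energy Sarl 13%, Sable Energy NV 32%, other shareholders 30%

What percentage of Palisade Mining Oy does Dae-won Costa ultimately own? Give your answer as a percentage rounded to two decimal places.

66.25%

Dae-won reaches Palisade along 4 paths.
Via Vireo → Cobalt: 100% × 76% × 25% = 19%.
Via Cobalt: 9% × 25% = 2.25%.
Via Vireo: 100% × 13% = 13%.
Via Sable: 100% × 32% = 32%.
Total: 19% + 2.25% + 13% + 32% = 66.25%.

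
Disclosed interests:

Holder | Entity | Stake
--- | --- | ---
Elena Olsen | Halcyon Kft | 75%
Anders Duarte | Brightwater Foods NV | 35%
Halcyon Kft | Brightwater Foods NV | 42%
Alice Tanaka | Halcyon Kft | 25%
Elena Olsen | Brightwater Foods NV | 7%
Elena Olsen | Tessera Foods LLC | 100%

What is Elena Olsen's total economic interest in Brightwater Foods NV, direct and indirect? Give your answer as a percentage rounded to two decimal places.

Elena reaches Brightwater along 2 paths.
Via Halcyon: 75% × 42% = 31.5%.
Direct stake: 7% = 7%.
Total: 31.5% + 7% = 38.5%.
Rounded: 38.50%.

38.50%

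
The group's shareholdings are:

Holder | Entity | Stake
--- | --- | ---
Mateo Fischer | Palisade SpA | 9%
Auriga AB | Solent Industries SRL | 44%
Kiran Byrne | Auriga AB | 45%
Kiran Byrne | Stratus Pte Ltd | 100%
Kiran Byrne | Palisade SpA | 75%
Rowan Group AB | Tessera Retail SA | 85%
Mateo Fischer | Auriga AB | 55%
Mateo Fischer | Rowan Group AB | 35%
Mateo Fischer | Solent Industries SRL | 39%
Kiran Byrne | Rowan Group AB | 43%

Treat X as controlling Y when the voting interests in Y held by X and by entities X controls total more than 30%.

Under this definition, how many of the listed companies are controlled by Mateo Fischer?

Mateo holds 35% of Rowan, so Mateo controls Rowan.
Mateo holds 55% of Auriga, so Mateo controls Auriga.
Mateo and Auriga together hold 39% + 44% = 83% of Solent, so Mateo controls Solent.
Rowan holds 85% of Tessera, so Mateo controls Tessera.
No other company's threshold is met.
Mateo controls 4 companies.

4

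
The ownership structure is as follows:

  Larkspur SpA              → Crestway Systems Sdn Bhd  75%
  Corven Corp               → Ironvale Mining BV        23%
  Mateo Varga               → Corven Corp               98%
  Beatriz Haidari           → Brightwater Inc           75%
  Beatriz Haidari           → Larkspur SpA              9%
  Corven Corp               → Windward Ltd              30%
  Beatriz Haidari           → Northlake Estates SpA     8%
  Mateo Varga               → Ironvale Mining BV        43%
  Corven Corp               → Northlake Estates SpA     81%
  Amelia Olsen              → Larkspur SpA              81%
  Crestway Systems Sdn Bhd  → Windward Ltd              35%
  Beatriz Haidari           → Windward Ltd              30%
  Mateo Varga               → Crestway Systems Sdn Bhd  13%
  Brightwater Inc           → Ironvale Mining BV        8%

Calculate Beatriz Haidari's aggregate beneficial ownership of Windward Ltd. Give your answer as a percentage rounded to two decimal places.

32.36%

Beatriz reaches Windward along 2 paths.
Via Larkspur → Crestway: 9% × 75% × 35% = 2.3625%.
Direct stake: 30% = 30%.
Total: 2.3625% + 30% = 32.3625%.
Rounded: 32.36%.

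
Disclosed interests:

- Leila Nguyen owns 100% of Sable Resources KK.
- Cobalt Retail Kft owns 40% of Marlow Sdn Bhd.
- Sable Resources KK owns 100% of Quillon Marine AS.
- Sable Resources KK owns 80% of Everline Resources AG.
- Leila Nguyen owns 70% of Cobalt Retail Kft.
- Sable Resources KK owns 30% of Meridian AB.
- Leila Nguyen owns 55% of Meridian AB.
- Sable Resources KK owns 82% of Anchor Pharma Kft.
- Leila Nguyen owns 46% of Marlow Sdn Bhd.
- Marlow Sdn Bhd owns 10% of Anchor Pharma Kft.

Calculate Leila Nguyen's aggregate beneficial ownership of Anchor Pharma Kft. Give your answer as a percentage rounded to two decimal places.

89.40%

Leila reaches Anchor along 3 paths.
Via Sable: 100% × 82% = 82%.
Via Marlow: 46% × 10% = 4.6%.
Via Cobalt → Marlow: 70% × 40% × 10% = 2.8%.
Total: 82% + 4.6% + 2.8% = 89.4%.
Rounded: 89.40%.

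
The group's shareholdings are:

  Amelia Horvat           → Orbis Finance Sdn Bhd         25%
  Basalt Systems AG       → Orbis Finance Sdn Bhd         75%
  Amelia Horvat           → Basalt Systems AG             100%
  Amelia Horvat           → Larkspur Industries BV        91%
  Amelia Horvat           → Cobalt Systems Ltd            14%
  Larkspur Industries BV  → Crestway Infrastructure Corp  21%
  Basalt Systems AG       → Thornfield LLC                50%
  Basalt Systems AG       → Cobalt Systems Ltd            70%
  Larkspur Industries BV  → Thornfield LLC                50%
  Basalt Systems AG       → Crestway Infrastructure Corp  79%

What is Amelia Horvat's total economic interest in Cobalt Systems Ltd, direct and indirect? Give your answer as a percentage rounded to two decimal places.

Amelia reaches Cobalt along 2 paths.
Via Basalt: 100% × 70% = 70%.
Direct stake: 14% = 14%.
Total: 70% + 14% = 84%.
Rounded: 84.00%.

84.00%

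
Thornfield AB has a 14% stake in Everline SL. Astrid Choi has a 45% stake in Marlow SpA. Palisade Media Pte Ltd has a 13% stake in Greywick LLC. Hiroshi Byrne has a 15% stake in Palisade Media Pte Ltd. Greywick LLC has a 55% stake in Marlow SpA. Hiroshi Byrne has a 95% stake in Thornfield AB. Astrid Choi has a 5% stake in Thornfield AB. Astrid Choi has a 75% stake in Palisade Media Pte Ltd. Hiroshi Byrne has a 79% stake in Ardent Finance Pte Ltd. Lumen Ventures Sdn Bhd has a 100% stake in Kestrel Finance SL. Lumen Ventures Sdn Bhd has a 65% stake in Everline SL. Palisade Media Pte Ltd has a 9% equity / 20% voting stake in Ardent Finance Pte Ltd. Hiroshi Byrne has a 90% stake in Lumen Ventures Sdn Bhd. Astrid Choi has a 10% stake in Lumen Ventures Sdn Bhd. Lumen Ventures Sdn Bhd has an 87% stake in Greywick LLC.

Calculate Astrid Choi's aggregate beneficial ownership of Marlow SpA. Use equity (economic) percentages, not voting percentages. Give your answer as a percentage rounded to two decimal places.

Astrid reaches Marlow along 3 paths.
Via Lumen → Greywick: 10% × 87% × 55% = 4.785%.
Via Palisade → Greywick: 75% × 13% × 55% = 5.3625%.
Direct stake: 45% = 45%.
Total: 4.785% + 5.3625% + 45% = 55.1475%.
Rounded: 55.15%.

55.15%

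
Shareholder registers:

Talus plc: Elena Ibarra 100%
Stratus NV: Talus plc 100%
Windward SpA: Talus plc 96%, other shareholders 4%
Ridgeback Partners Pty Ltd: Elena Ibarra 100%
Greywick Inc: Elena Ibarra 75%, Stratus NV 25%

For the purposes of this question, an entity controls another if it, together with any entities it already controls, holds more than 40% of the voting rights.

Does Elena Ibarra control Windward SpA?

Yes

Elena holds 100% of Talus, so Elena controls Talus.
Talus holds 96% of Windward, so Elena controls Windward.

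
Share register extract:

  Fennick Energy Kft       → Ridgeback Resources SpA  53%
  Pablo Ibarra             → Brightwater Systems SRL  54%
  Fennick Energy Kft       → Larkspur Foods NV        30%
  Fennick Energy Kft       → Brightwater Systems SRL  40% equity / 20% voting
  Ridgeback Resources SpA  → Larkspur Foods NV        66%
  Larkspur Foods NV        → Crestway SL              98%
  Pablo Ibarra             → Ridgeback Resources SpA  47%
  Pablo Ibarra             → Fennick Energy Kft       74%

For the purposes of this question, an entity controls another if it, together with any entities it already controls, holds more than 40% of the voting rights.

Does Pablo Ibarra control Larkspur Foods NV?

Pablo holds 74% of Fennick, so Pablo controls Fennick.
Fennick and Pablo together hold 53% + 47% = 100% of Ridgeback, so Pablo controls Ridgeback.
Fennick and Ridgeback together hold 30% + 66% = 96% of Larkspur, so Pablo controls Larkspur.

Yes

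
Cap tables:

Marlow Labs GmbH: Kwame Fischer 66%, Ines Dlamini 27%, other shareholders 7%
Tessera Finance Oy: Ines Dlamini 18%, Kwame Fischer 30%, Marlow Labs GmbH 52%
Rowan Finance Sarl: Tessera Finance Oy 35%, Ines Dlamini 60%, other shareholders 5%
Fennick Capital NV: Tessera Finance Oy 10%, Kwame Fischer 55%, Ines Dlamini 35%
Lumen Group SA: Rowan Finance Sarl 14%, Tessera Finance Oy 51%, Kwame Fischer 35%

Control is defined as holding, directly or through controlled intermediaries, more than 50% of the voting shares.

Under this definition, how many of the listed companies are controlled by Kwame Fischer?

Kwame holds 66% of Marlow, so Kwame controls Marlow.
Kwame and Marlow together hold 30% + 52% = 82% of Tessera, so Kwame controls Tessera.
Tessera and Kwame together hold 10% + 55% = 65% of Fennick, so Kwame controls Fennick.
Tessera and Kwame together hold 51% + 35% = 86% of Lumen, so Kwame controls Lumen.
No other company's threshold is met.
Kwame controls 4 companies.

4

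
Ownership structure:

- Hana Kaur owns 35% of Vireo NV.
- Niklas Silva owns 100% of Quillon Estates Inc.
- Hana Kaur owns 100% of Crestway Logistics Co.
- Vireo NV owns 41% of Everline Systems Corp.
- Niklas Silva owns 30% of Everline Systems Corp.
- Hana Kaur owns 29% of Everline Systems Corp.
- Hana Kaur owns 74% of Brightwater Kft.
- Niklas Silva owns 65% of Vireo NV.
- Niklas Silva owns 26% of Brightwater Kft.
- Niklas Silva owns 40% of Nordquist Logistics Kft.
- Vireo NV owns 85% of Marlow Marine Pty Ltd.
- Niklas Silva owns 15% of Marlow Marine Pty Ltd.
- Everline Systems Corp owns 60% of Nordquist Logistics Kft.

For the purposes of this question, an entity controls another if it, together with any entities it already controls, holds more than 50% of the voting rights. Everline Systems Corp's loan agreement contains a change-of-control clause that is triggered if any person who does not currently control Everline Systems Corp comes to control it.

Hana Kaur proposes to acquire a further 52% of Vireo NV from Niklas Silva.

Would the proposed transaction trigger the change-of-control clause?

The purchase adds only to Hana's holdings (Niklas's stake shrinks), so Hana is the only person who could newly come to control Everline.
Hana holds 74% of Brightwater, so Hana controls Brightwater.
Hana holds 100% of Crestway, so Hana controls Crestway.
In Everline, Hana's side holds only 29%, not > 50%.
So before the transaction, Hana does not control Everline.
After the purchase, Hana's direct stake in Vireo rises to 35% + 52% = 87%, and Niklas's stake falls to 13%.
Hana holds 87% of Vireo, so Hana controls Vireo.
Vireo and Hana together hold 41% + 29% = 70% of Everline, so Hana controls Everline.
Hana did not control Everline before and does after, so the clause is triggered.

Yes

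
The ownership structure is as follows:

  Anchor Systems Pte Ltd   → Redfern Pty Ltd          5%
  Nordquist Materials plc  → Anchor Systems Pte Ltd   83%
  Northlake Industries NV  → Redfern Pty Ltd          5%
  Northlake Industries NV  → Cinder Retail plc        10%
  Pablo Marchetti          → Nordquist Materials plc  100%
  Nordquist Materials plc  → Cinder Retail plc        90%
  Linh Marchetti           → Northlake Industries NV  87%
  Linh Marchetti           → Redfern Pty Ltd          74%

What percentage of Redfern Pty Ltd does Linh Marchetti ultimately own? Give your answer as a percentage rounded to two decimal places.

78.35%

Linh reaches Redfern along 2 paths.
Direct stake: 74% = 74%.
Via Northlake: 87% × 5% = 4.35%.
Total: 74% + 4.35% = 78.35%.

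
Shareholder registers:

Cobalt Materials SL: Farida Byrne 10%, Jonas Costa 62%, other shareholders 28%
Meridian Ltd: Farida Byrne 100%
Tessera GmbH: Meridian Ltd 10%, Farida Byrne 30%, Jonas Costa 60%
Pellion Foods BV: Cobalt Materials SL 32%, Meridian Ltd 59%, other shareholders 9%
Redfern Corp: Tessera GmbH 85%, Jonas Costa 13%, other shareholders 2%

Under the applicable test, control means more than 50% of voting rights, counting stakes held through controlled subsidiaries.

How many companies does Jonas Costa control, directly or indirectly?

Jonas holds 62% of Cobalt, so Jonas controls Cobalt.
Jonas holds 60% of Tessera, so Jonas controls Tessera.
Tessera and Jonas together hold 85% + 13% = 98% of Redfern, so Jonas controls Redfern.
No other company's threshold is met.
Jonas controls 3 companies.

3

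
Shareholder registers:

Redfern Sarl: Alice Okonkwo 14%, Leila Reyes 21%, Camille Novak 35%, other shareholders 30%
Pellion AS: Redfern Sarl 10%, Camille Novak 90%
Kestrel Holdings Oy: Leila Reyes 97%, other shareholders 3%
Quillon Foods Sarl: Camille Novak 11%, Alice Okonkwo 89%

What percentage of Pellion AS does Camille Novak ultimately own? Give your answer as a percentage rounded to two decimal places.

Camille reaches Pellion along 2 paths.
Via Redfern: 35% × 10% = 3.5%.
Direct stake: 90% = 90%.
Total: 3.5% + 90% = 93.5%.
Rounded: 93.50%.

93.50%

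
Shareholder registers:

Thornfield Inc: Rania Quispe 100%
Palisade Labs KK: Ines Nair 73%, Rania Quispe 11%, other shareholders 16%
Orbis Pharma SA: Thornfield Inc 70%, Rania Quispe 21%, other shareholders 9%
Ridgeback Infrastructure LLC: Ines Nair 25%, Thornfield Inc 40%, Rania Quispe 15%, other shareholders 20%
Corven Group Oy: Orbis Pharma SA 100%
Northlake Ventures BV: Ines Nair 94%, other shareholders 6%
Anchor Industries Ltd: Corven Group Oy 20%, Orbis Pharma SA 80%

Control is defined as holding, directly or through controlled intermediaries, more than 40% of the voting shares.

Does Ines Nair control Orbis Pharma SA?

No

Ines holds 73% of Palisade, so Ines controls Palisade.
Ines holds 94% of Northlake, so Ines controls Northlake.
Neither Ines nor any entity Ines controls holds any voting interest in Orbis.
So Ines does not control Orbis.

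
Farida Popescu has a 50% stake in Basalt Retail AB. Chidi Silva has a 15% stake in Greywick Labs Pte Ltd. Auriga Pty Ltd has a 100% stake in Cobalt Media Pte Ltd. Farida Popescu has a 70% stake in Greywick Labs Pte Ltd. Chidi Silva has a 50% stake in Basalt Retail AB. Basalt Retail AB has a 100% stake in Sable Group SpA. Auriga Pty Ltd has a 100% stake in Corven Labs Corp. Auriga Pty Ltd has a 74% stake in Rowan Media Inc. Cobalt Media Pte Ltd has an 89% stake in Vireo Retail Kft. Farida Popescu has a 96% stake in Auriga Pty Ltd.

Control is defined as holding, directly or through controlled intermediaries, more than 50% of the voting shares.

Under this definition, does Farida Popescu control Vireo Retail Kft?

Farida holds 96% of Auriga, so Farida controls Auriga.
Auriga holds 100% of Cobalt, so Farida controls Cobalt.
Cobalt holds 89% of Vireo, so Farida controls Vireo.

Yes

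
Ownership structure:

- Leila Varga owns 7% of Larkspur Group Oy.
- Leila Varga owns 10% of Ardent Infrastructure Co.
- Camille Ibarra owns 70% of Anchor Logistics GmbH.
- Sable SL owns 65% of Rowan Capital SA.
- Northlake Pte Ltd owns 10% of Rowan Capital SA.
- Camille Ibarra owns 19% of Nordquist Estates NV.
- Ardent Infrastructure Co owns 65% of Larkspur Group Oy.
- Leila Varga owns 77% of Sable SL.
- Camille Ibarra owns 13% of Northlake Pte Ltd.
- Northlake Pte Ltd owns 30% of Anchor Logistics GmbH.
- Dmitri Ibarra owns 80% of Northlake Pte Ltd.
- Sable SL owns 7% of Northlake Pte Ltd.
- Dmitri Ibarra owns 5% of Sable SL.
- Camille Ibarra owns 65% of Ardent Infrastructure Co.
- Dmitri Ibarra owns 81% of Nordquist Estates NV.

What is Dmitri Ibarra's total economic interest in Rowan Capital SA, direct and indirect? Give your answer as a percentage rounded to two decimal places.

11.29%

Dmitri reaches Rowan along 3 paths.
Via Northlake: 80% × 10% = 8%.
Via Sable → Northlake: 5% × 7% × 10% = 0.035%.
Via Sable: 5% × 65% = 3.25%.
Total: 8% + 0.035% + 3.25% = 11.285%.
Rounded: 11.29%.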